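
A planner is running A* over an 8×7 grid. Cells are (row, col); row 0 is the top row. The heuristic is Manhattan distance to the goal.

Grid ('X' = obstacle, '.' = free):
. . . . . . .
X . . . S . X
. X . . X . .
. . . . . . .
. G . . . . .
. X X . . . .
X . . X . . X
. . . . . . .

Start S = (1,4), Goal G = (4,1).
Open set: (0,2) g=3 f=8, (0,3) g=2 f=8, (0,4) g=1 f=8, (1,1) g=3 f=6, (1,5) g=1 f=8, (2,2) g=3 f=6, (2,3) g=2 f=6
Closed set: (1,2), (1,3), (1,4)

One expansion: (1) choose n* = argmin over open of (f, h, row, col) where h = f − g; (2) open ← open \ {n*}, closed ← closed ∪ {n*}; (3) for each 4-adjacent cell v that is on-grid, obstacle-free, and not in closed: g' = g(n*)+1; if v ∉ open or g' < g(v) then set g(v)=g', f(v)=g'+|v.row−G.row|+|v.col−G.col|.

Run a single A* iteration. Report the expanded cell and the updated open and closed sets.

expanded=(1,1); open=[(0,1) g=4 f=8, (0,2) g=3 f=8, (0,3) g=2 f=8, (0,4) g=1 f=8, (1,5) g=1 f=8, (2,2) g=3 f=6, (2,3) g=2 f=6]; closed=[(1,1), (1,2), (1,3), (1,4)]

step 1: expand (1,1) (f=6, h=3) → closed; open now [(0,1) g=4 f=8, (0,2) g=3 f=8, (0,3) g=2 f=8, (0,4) g=1 f=8, (1,5) g=1 f=8, (2,2) g=3 f=6, (2,3) g=2 f=6]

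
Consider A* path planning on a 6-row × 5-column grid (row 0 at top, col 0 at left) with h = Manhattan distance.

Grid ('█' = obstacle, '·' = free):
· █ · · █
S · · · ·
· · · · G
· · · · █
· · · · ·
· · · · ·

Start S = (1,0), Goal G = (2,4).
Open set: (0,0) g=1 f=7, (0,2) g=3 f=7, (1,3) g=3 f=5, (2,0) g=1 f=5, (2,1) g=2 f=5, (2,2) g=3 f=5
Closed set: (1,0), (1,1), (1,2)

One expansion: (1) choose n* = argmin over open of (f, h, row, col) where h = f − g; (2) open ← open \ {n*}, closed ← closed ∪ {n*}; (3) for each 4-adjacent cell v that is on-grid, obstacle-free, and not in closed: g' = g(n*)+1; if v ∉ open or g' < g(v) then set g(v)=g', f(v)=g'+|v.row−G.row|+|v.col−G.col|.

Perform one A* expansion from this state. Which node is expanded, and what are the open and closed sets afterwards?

step 1: expand (1,3) (f=5, h=2) → closed; open now [(0,0) g=1 f=7, (0,2) g=3 f=7, (0,3) g=4 f=7, (1,4) g=4 f=5, (2,0) g=1 f=5, (2,1) g=2 f=5, (2,2) g=3 f=5, (2,3) g=4 f=5]

expanded=(1,3); open=[(0,0) g=1 f=7, (0,2) g=3 f=7, (0,3) g=4 f=7, (1,4) g=4 f=5, (2,0) g=1 f=5, (2,1) g=2 f=5, (2,2) g=3 f=5, (2,3) g=4 f=5]; closed=[(1,0), (1,1), (1,2), (1,3)]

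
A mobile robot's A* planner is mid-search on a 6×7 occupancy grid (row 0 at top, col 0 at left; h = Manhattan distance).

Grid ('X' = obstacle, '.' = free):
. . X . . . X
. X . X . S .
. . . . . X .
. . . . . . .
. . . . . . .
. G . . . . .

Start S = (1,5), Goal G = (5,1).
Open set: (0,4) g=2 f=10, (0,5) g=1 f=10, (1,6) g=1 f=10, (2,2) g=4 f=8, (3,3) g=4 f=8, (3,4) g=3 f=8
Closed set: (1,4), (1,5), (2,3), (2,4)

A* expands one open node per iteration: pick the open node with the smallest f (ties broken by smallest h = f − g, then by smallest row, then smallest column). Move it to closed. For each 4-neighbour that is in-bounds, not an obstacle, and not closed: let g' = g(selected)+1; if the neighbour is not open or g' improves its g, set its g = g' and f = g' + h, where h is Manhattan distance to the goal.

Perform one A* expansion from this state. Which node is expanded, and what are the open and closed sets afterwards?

expanded=(2,2); open=[(0,4) g=2 f=10, (0,5) g=1 f=10, (1,2) g=5 f=10, (1,6) g=1 f=10, (2,1) g=5 f=8, (3,2) g=5 f=8, (3,3) g=4 f=8, (3,4) g=3 f=8]; closed=[(1,4), (1,5), (2,2), (2,3), (2,4)]

step 1: expand (2,2) (f=8, h=4) → closed; open now [(0,4) g=2 f=10, (0,5) g=1 f=10, (1,2) g=5 f=10, (1,6) g=1 f=10, (2,1) g=5 f=8, (3,2) g=5 f=8, (3,3) g=4 f=8, (3,4) g=3 f=8]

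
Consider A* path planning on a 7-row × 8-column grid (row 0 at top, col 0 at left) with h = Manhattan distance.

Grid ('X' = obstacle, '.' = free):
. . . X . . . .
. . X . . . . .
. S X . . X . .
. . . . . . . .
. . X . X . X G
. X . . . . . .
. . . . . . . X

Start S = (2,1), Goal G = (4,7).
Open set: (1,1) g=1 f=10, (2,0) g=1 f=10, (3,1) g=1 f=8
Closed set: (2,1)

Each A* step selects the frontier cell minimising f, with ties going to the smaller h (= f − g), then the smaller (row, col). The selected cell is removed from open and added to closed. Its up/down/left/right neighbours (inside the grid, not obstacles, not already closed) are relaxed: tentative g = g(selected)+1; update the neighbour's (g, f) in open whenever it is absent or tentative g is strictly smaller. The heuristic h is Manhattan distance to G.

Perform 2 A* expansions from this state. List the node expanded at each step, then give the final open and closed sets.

step 1: expand (3,1) (f=8, h=7) → closed; open now [(1,1) g=1 f=10, (2,0) g=1 f=10, (3,0) g=2 f=10, (3,2) g=2 f=8, (4,1) g=2 f=8]
step 2: expand (3,2) (f=8, h=6) → closed; open now [(1,1) g=1 f=10, (2,0) g=1 f=10, (3,0) g=2 f=10, (3,3) g=3 f=8, (4,1) g=2 f=8]

order=[(3,1) → (3,2)]; open=[(1,1) g=1 f=10, (2,0) g=1 f=10, (3,0) g=2 f=10, (3,3) g=3 f=8, (4,1) g=2 f=8]; closed=[(2,1), (3,1), (3,2)]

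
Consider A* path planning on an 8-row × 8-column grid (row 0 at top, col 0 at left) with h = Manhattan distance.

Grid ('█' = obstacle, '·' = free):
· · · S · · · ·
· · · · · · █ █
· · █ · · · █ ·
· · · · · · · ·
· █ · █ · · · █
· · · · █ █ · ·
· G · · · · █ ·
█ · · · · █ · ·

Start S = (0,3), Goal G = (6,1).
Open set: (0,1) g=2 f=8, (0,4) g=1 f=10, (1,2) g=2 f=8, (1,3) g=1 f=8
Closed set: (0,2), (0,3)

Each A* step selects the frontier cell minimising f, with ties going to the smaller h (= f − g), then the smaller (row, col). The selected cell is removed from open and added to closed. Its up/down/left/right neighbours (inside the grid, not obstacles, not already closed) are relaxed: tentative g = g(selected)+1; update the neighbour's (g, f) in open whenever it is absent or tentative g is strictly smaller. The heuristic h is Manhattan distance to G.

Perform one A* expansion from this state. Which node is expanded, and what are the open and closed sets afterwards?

step 1: expand (0,1) (f=8, h=6) → closed; open now [(0,0) g=3 f=10, (0,4) g=1 f=10, (1,1) g=3 f=8, (1,2) g=2 f=8, (1,3) g=1 f=8]

expanded=(0,1); open=[(0,0) g=3 f=10, (0,4) g=1 f=10, (1,1) g=3 f=8, (1,2) g=2 f=8, (1,3) g=1 f=8]; closed=[(0,1), (0,2), (0,3)]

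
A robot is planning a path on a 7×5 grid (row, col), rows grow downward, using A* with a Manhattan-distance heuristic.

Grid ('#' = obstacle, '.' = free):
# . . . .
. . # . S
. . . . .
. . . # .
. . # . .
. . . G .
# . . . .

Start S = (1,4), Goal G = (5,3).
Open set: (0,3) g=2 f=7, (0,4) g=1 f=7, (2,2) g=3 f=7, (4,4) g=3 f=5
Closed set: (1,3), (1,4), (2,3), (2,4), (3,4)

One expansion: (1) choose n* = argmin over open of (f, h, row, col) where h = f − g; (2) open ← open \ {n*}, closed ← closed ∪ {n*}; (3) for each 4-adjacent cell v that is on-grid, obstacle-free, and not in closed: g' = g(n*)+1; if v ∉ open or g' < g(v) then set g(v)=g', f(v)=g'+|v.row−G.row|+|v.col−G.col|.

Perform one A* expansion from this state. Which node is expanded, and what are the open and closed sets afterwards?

step 1: expand (4,4) (f=5, h=2) → closed; open now [(0,3) g=2 f=7, (0,4) g=1 f=7, (2,2) g=3 f=7, (4,3) g=4 f=5, (5,4) g=4 f=5]

expanded=(4,4); open=[(0,3) g=2 f=7, (0,4) g=1 f=7, (2,2) g=3 f=7, (4,3) g=4 f=5, (5,4) g=4 f=5]; closed=[(1,3), (1,4), (2,3), (2,4), (3,4), (4,4)]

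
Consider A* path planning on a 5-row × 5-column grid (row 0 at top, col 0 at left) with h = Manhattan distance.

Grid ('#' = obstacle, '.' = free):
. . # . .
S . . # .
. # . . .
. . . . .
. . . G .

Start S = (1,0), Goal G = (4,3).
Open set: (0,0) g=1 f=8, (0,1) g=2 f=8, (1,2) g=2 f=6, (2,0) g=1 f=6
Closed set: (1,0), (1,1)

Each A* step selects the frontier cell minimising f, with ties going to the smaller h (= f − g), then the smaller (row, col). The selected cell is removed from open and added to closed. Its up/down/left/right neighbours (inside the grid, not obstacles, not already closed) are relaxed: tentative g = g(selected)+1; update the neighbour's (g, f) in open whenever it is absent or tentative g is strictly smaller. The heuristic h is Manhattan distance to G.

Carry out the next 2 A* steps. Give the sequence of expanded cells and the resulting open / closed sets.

order=[(1,2) → (2,2)]; open=[(0,0) g=1 f=8, (0,1) g=2 f=8, (2,0) g=1 f=6, (2,3) g=4 f=6, (3,2) g=4 f=6]; closed=[(1,0), (1,1), (1,2), (2,2)]

step 1: expand (1,2) (f=6, h=4) → closed; open now [(0,0) g=1 f=8, (0,1) g=2 f=8, (2,0) g=1 f=6, (2,2) g=3 f=6]
step 2: expand (2,2) (f=6, h=3) → closed; open now [(0,0) g=1 f=8, (0,1) g=2 f=8, (2,0) g=1 f=6, (2,3) g=4 f=6, (3,2) g=4 f=6]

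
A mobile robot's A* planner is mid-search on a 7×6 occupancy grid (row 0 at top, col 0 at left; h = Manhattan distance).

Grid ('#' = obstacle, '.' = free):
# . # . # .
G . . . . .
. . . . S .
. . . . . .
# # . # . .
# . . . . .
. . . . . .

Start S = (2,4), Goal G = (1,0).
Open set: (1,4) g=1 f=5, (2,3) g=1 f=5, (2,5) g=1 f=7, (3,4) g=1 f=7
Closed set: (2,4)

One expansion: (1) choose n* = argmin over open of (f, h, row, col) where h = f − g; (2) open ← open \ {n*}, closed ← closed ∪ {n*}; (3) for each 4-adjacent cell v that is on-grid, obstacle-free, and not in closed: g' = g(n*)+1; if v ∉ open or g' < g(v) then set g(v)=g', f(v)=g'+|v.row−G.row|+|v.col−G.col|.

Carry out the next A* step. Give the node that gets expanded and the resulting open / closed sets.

expanded=(1,4); open=[(1,3) g=2 f=5, (1,5) g=2 f=7, (2,3) g=1 f=5, (2,5) g=1 f=7, (3,4) g=1 f=7]; closed=[(1,4), (2,4)]

step 1: expand (1,4) (f=5, h=4) → closed; open now [(1,3) g=2 f=5, (1,5) g=2 f=7, (2,3) g=1 f=5, (2,5) g=1 f=7, (3,4) g=1 f=7]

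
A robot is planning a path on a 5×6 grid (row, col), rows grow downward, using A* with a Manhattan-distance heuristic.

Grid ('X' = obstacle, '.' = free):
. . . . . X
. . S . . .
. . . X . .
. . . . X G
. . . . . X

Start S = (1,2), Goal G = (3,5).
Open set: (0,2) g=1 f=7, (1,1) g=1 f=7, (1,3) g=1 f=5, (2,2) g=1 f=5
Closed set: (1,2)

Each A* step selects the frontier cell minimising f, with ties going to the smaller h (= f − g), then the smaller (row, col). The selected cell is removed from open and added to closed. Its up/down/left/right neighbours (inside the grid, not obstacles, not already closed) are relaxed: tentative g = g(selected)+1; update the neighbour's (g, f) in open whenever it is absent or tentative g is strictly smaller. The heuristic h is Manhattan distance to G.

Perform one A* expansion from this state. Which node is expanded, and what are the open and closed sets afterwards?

step 1: expand (1,3) (f=5, h=4) → closed; open now [(0,2) g=1 f=7, (0,3) g=2 f=7, (1,1) g=1 f=7, (1,4) g=2 f=5, (2,2) g=1 f=5]

expanded=(1,3); open=[(0,2) g=1 f=7, (0,3) g=2 f=7, (1,1) g=1 f=7, (1,4) g=2 f=5, (2,2) g=1 f=5]; closed=[(1,2), (1,3)]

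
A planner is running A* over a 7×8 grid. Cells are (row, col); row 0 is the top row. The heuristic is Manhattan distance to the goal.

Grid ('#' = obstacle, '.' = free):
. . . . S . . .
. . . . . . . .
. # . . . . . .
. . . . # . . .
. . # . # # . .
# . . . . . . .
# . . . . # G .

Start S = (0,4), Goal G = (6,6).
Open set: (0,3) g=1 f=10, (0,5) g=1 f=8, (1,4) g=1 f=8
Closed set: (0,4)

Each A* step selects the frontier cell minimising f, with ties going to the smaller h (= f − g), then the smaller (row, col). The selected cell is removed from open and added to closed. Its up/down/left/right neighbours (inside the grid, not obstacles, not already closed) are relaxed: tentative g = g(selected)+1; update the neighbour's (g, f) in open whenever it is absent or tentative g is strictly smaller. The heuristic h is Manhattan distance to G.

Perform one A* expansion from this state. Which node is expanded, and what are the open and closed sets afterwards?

step 1: expand (0,5) (f=8, h=7) → closed; open now [(0,3) g=1 f=10, (0,6) g=2 f=8, (1,4) g=1 f=8, (1,5) g=2 f=8]

expanded=(0,5); open=[(0,3) g=1 f=10, (0,6) g=2 f=8, (1,4) g=1 f=8, (1,5) g=2 f=8]; closed=[(0,4), (0,5)]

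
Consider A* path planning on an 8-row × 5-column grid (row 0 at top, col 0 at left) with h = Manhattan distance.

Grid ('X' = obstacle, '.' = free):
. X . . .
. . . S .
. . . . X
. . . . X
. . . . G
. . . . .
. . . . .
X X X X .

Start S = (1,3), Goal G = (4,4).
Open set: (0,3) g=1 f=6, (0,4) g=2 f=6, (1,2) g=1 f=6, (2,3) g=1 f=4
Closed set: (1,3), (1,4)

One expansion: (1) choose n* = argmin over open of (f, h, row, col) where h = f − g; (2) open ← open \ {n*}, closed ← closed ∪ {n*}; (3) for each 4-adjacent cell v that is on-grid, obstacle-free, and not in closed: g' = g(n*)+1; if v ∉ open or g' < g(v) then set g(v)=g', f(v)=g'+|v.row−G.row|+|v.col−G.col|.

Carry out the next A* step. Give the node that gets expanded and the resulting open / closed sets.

expanded=(2,3); open=[(0,3) g=1 f=6, (0,4) g=2 f=6, (1,2) g=1 f=6, (2,2) g=2 f=6, (3,3) g=2 f=4]; closed=[(1,3), (1,4), (2,3)]

step 1: expand (2,3) (f=4, h=3) → closed; open now [(0,3) g=1 f=6, (0,4) g=2 f=6, (1,2) g=1 f=6, (2,2) g=2 f=6, (3,3) g=2 f=4]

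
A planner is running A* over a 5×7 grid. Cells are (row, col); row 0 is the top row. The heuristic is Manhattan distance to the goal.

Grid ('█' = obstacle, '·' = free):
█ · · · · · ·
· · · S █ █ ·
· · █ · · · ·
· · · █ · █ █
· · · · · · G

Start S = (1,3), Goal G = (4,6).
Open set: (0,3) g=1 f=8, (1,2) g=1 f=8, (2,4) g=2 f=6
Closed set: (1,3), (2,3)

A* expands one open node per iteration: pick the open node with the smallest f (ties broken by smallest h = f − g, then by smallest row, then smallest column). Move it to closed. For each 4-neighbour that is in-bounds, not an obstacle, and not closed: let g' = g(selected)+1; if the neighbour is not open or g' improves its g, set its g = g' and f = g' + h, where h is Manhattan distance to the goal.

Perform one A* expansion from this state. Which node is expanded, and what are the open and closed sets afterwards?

expanded=(2,4); open=[(0,3) g=1 f=8, (1,2) g=1 f=8, (2,5) g=3 f=6, (3,4) g=3 f=6]; closed=[(1,3), (2,3), (2,4)]

step 1: expand (2,4) (f=6, h=4) → closed; open now [(0,3) g=1 f=8, (1,2) g=1 f=8, (2,5) g=3 f=6, (3,4) g=3 f=6]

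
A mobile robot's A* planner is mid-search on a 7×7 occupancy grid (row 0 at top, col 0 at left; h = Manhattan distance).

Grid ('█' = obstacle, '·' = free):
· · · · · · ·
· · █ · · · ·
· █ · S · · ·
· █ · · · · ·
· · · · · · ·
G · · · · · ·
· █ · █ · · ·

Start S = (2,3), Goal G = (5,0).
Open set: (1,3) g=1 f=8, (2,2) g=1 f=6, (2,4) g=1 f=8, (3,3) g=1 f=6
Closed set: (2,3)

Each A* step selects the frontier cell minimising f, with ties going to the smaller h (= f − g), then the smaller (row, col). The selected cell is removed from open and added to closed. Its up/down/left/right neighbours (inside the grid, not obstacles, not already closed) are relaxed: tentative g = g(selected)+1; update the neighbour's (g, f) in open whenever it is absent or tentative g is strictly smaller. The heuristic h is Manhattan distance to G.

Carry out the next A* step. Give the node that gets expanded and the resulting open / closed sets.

expanded=(2,2); open=[(1,3) g=1 f=8, (2,4) g=1 f=8, (3,2) g=2 f=6, (3,3) g=1 f=6]; closed=[(2,2), (2,3)]

step 1: expand (2,2) (f=6, h=5) → closed; open now [(1,3) g=1 f=8, (2,4) g=1 f=8, (3,2) g=2 f=6, (3,3) g=1 f=6]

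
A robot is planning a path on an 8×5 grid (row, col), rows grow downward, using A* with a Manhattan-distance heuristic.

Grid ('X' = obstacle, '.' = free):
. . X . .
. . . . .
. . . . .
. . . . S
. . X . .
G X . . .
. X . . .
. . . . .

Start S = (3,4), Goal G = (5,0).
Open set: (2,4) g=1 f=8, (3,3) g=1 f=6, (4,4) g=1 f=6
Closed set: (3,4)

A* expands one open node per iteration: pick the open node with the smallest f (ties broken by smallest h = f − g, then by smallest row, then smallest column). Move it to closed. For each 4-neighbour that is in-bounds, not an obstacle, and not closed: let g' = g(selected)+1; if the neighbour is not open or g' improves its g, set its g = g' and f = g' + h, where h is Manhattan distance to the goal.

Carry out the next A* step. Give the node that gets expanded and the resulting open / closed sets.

expanded=(3,3); open=[(2,3) g=2 f=8, (2,4) g=1 f=8, (3,2) g=2 f=6, (4,3) g=2 f=6, (4,4) g=1 f=6]; closed=[(3,3), (3,4)]

step 1: expand (3,3) (f=6, h=5) → closed; open now [(2,3) g=2 f=8, (2,4) g=1 f=8, (3,2) g=2 f=6, (4,3) g=2 f=6, (4,4) g=1 f=6]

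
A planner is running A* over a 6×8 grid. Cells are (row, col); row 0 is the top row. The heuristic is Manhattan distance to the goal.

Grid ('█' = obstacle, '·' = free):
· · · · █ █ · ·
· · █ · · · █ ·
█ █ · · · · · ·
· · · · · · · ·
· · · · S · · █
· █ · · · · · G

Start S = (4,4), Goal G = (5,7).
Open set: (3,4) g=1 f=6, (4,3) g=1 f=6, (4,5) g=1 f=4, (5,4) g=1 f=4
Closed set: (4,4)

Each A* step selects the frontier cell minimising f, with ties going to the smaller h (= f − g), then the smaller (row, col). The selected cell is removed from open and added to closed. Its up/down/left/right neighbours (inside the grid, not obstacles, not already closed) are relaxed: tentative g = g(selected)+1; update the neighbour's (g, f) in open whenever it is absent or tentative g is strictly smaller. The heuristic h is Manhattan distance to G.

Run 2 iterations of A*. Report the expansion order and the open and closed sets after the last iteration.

step 1: expand (4,5) (f=4, h=3) → closed; open now [(3,4) g=1 f=6, (3,5) g=2 f=6, (4,3) g=1 f=6, (4,6) g=2 f=4, (5,4) g=1 f=4, (5,5) g=2 f=4]
step 2: expand (4,6) (f=4, h=2) → closed; open now [(3,4) g=1 f=6, (3,5) g=2 f=6, (3,6) g=3 f=6, (4,3) g=1 f=6, (5,4) g=1 f=4, (5,5) g=2 f=4, (5,6) g=3 f=4]

order=[(4,5) → (4,6)]; open=[(3,4) g=1 f=6, (3,5) g=2 f=6, (3,6) g=3 f=6, (4,3) g=1 f=6, (5,4) g=1 f=4, (5,5) g=2 f=4, (5,6) g=3 f=4]; closed=[(4,4), (4,5), (4,6)]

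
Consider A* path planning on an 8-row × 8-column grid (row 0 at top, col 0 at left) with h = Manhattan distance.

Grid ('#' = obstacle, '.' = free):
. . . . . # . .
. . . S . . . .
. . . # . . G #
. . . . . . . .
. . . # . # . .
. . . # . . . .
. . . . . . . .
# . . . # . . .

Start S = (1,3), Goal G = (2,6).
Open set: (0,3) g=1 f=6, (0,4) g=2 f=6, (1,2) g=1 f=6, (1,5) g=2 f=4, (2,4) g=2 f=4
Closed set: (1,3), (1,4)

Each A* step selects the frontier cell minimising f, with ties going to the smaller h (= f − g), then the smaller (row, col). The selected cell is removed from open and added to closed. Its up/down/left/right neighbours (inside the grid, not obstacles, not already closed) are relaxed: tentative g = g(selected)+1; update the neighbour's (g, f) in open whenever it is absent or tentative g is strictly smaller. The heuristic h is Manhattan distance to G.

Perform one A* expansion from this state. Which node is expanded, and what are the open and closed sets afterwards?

step 1: expand (1,5) (f=4, h=2) → closed; open now [(0,3) g=1 f=6, (0,4) g=2 f=6, (1,2) g=1 f=6, (1,6) g=3 f=4, (2,4) g=2 f=4, (2,5) g=3 f=4]

expanded=(1,5); open=[(0,3) g=1 f=6, (0,4) g=2 f=6, (1,2) g=1 f=6, (1,6) g=3 f=4, (2,4) g=2 f=4, (2,5) g=3 f=4]; closed=[(1,3), (1,4), (1,5)]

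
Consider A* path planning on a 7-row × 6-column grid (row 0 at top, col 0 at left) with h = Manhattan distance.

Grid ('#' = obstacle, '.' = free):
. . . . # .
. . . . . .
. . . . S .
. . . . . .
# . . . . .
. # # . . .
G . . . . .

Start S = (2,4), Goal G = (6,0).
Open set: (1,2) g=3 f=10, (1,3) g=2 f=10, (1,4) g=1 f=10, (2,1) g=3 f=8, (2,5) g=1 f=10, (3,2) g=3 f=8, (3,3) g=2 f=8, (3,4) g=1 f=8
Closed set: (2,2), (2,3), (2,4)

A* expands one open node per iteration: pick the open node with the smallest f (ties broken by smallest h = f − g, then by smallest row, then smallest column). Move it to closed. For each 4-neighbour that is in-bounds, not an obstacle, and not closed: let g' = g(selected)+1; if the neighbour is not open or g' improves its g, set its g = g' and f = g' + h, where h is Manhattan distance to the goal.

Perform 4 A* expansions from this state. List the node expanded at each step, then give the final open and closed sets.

order=[(2,1) → (2,0) → (3,0) → (3,1)]; open=[(1,0) g=5 f=10, (1,1) g=4 f=10, (1,2) g=3 f=10, (1,3) g=2 f=10, (1,4) g=1 f=10, (2,5) g=1 f=10, (3,2) g=3 f=8, (3,3) g=2 f=8, (3,4) g=1 f=8, (4,1) g=5 f=8]; closed=[(2,0), (2,1), (2,2), (2,3), (2,4), (3,0), (3,1)]

step 1: expand (2,1) (f=8, h=5) → closed; open now [(1,1) g=4 f=10, (1,2) g=3 f=10, (1,3) g=2 f=10, (1,4) g=1 f=10, (2,0) g=4 f=8, (2,5) g=1 f=10, (3,1) g=4 f=8, (3,2) g=3 f=8, (3,3) g=2 f=8, (3,4) g=1 f=8]
step 2: expand (2,0) (f=8, h=4) → closed; open now [(1,0) g=5 f=10, (1,1) g=4 f=10, (1,2) g=3 f=10, (1,3) g=2 f=10, (1,4) g=1 f=10, (2,5) g=1 f=10, (3,0) g=5 f=8, (3,1) g=4 f=8, (3,2) g=3 f=8, (3,3) g=2 f=8, (3,4) g=1 f=8]
step 3: expand (3,0) (f=8, h=3) → closed; open now [(1,0) g=5 f=10, (1,1) g=4 f=10, (1,2) g=3 f=10, (1,3) g=2 f=10, (1,4) g=1 f=10, (2,5) g=1 f=10, (3,1) g=4 f=8, (3,2) g=3 f=8, (3,3) g=2 f=8, (3,4) g=1 f=8]
step 4: expand (3,1) (f=8, h=4) → closed; open now [(1,0) g=5 f=10, (1,1) g=4 f=10, (1,2) g=3 f=10, (1,3) g=2 f=10, (1,4) g=1 f=10, (2,5) g=1 f=10, (3,2) g=3 f=8, (3,3) g=2 f=8, (3,4) g=1 f=8, (4,1) g=5 f=8]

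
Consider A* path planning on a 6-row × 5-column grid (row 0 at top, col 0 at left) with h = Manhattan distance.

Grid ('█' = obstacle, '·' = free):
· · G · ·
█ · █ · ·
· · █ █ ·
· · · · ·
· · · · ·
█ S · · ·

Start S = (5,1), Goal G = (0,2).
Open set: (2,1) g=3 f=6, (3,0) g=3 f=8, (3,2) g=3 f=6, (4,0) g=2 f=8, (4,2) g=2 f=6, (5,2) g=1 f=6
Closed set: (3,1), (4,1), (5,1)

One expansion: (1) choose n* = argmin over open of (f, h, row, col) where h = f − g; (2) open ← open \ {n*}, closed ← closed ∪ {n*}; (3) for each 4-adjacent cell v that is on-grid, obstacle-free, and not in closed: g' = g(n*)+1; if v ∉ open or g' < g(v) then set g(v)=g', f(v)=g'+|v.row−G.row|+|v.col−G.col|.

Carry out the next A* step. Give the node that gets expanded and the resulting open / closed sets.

step 1: expand (2,1) (f=6, h=3) → closed; open now [(1,1) g=4 f=6, (2,0) g=4 f=8, (3,0) g=3 f=8, (3,2) g=3 f=6, (4,0) g=2 f=8, (4,2) g=2 f=6, (5,2) g=1 f=6]

expanded=(2,1); open=[(1,1) g=4 f=6, (2,0) g=4 f=8, (3,0) g=3 f=8, (3,2) g=3 f=6, (4,0) g=2 f=8, (4,2) g=2 f=6, (5,2) g=1 f=6]; closed=[(2,1), (3,1), (4,1), (5,1)]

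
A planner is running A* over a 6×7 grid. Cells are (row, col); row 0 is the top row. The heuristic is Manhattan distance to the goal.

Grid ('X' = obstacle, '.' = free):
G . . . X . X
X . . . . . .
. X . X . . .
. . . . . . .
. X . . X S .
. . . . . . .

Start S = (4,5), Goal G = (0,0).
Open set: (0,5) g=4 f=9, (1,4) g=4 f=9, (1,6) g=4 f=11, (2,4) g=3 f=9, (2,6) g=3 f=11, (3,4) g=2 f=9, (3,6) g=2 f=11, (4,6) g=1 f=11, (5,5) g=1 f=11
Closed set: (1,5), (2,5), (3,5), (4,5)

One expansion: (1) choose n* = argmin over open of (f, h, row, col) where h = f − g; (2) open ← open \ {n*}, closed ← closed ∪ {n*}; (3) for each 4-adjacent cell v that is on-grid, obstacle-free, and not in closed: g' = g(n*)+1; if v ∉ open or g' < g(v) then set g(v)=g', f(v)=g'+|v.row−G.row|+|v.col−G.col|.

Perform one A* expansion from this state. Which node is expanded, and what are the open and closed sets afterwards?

step 1: expand (0,5) (f=9, h=5) → closed; open now [(1,4) g=4 f=9, (1,6) g=4 f=11, (2,4) g=3 f=9, (2,6) g=3 f=11, (3,4) g=2 f=9, (3,6) g=2 f=11, (4,6) g=1 f=11, (5,5) g=1 f=11]

expanded=(0,5); open=[(1,4) g=4 f=9, (1,6) g=4 f=11, (2,4) g=3 f=9, (2,6) g=3 f=11, (3,4) g=2 f=9, (3,6) g=2 f=11, (4,6) g=1 f=11, (5,5) g=1 f=11]; closed=[(0,5), (1,5), (2,5), (3,5), (4,5)]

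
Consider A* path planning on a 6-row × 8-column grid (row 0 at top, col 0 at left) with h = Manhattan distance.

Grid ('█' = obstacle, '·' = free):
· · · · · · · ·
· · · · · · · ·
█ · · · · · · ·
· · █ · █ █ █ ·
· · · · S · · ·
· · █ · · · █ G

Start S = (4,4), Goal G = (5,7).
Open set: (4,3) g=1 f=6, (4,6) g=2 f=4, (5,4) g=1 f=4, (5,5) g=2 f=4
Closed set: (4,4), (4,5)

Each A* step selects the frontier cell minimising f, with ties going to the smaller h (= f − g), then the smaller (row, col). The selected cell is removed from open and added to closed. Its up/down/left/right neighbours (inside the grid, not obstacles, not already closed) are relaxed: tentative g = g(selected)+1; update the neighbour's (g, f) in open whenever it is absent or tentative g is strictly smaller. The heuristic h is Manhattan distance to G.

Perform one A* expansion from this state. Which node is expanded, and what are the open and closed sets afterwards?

expanded=(4,6); open=[(4,3) g=1 f=6, (4,7) g=3 f=4, (5,4) g=1 f=4, (5,5) g=2 f=4]; closed=[(4,4), (4,5), (4,6)]

step 1: expand (4,6) (f=4, h=2) → closed; open now [(4,3) g=1 f=6, (4,7) g=3 f=4, (5,4) g=1 f=4, (5,5) g=2 f=4]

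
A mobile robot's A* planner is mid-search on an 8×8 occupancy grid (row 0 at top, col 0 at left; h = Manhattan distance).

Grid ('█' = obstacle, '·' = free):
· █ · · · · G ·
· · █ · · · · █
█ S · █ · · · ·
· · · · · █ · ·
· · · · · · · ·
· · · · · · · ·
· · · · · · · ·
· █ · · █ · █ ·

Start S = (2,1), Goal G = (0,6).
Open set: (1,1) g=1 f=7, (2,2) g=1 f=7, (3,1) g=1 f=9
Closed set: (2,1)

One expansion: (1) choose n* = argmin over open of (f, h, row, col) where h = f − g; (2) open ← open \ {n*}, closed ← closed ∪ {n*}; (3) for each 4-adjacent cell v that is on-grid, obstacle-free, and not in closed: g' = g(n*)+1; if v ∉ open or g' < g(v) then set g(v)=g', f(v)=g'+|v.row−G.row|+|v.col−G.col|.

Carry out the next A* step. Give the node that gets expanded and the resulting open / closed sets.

step 1: expand (1,1) (f=7, h=6) → closed; open now [(1,0) g=2 f=9, (2,2) g=1 f=7, (3,1) g=1 f=9]

expanded=(1,1); open=[(1,0) g=2 f=9, (2,2) g=1 f=7, (3,1) g=1 f=9]; closed=[(1,1), (2,1)]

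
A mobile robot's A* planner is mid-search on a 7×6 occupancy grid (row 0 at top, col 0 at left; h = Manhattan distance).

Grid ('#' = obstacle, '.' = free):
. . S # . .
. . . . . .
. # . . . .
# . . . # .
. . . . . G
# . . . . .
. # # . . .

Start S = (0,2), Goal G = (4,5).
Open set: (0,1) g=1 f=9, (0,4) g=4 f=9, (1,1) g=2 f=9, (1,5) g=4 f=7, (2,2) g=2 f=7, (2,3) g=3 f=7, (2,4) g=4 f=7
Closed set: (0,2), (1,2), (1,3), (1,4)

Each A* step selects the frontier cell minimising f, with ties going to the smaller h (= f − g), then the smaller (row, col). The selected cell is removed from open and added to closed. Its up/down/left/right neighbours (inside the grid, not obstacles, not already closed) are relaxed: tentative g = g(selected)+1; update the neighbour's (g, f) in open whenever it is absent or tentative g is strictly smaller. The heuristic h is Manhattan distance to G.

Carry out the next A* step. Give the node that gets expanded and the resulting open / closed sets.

step 1: expand (1,5) (f=7, h=3) → closed; open now [(0,1) g=1 f=9, (0,4) g=4 f=9, (0,5) g=5 f=9, (1,1) g=2 f=9, (2,2) g=2 f=7, (2,3) g=3 f=7, (2,4) g=4 f=7, (2,5) g=5 f=7]

expanded=(1,5); open=[(0,1) g=1 f=9, (0,4) g=4 f=9, (0,5) g=5 f=9, (1,1) g=2 f=9, (2,2) g=2 f=7, (2,3) g=3 f=7, (2,4) g=4 f=7, (2,5) g=5 f=7]; closed=[(0,2), (1,2), (1,3), (1,4), (1,5)]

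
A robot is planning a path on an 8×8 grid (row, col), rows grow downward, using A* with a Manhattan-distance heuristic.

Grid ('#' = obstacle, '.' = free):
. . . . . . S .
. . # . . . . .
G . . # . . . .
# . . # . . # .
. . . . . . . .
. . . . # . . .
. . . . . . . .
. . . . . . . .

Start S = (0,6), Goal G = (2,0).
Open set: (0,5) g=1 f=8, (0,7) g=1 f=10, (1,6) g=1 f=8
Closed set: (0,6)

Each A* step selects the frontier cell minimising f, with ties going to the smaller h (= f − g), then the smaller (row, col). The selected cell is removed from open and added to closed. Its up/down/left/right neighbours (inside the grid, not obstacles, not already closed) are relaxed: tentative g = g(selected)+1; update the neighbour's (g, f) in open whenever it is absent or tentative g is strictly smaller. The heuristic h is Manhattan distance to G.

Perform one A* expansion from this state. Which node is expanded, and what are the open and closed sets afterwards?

expanded=(0,5); open=[(0,4) g=2 f=8, (0,7) g=1 f=10, (1,5) g=2 f=8, (1,6) g=1 f=8]; closed=[(0,5), (0,6)]

step 1: expand (0,5) (f=8, h=7) → closed; open now [(0,4) g=2 f=8, (0,7) g=1 f=10, (1,5) g=2 f=8, (1,6) g=1 f=8]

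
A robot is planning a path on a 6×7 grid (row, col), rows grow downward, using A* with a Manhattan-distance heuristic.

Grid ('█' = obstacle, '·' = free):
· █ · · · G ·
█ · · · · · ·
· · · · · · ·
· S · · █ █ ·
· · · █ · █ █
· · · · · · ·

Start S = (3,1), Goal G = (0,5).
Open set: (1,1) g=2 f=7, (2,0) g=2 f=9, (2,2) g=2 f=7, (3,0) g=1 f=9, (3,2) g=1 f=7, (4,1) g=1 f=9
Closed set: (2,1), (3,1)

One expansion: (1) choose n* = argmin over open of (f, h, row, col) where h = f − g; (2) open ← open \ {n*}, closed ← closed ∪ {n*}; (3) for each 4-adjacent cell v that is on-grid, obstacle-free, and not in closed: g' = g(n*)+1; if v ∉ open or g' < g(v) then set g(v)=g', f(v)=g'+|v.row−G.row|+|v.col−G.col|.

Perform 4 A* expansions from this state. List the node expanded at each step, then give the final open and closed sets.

step 1: expand (1,1) (f=7, h=5) → closed; open now [(1,2) g=3 f=7, (2,0) g=2 f=9, (2,2) g=2 f=7, (3,0) g=1 f=9, (3,2) g=1 f=7, (4,1) g=1 f=9]
step 2: expand (1,2) (f=7, h=4) → closed; open now [(0,2) g=4 f=7, (1,3) g=4 f=7, (2,0) g=2 f=9, (2,2) g=2 f=7, (3,0) g=1 f=9, (3,2) g=1 f=7, (4,1) g=1 f=9]
step 3: expand (0,2) (f=7, h=3) → closed; open now [(0,3) g=5 f=7, (1,3) g=4 f=7, (2,0) g=2 f=9, (2,2) g=2 f=7, (3,0) g=1 f=9, (3,2) g=1 f=7, (4,1) g=1 f=9]
step 4: expand (0,3) (f=7, h=2) → closed; open now [(0,4) g=6 f=7, (1,3) g=4 f=7, (2,0) g=2 f=9, (2,2) g=2 f=7, (3,0) g=1 f=9, (3,2) g=1 f=7, (4,1) g=1 f=9]

order=[(1,1) → (1,2) → (0,2) → (0,3)]; open=[(0,4) g=6 f=7, (1,3) g=4 f=7, (2,0) g=2 f=9, (2,2) g=2 f=7, (3,0) g=1 f=9, (3,2) g=1 f=7, (4,1) g=1 f=9]; closed=[(0,2), (0,3), (1,1), (1,2), (2,1), (3,1)]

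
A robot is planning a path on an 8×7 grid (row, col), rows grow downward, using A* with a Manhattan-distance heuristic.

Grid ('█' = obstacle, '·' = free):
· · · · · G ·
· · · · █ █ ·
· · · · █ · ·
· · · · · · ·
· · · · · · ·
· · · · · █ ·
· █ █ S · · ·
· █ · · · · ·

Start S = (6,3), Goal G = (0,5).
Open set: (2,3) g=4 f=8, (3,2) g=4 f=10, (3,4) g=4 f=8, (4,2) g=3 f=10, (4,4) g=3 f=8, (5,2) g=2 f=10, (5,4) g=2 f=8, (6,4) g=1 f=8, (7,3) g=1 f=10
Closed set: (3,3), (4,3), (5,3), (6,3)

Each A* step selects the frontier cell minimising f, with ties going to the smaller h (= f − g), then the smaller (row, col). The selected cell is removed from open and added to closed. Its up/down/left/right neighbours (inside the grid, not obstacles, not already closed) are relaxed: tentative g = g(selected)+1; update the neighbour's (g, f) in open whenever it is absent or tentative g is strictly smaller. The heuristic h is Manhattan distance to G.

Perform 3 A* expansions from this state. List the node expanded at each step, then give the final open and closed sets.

step 1: expand (2,3) (f=8, h=4) → closed; open now [(1,3) g=5 f=8, (2,2) g=5 f=10, (3,2) g=4 f=10, (3,4) g=4 f=8, (4,2) g=3 f=10, (4,4) g=3 f=8, (5,2) g=2 f=10, (5,4) g=2 f=8, (6,4) g=1 f=8, (7,3) g=1 f=10]
step 2: expand (1,3) (f=8, h=3) → closed; open now [(0,3) g=6 f=8, (1,2) g=6 f=10, (2,2) g=5 f=10, (3,2) g=4 f=10, (3,4) g=4 f=8, (4,2) g=3 f=10, (4,4) g=3 f=8, (5,2) g=2 f=10, (5,4) g=2 f=8, (6,4) g=1 f=8, (7,3) g=1 f=10]
step 3: expand (0,3) (f=8, h=2) → closed; open now [(0,2) g=7 f=10, (0,4) g=7 f=8, (1,2) g=6 f=10, (2,2) g=5 f=10, (3,2) g=4 f=10, (3,4) g=4 f=8, (4,2) g=3 f=10, (4,4) g=3 f=8, (5,2) g=2 f=10, (5,4) g=2 f=8, (6,4) g=1 f=8, (7,3) g=1 f=10]

order=[(2,3) → (1,3) → (0,3)]; open=[(0,2) g=7 f=10, (0,4) g=7 f=8, (1,2) g=6 f=10, (2,2) g=5 f=10, (3,2) g=4 f=10, (3,4) g=4 f=8, (4,2) g=3 f=10, (4,4) g=3 f=8, (5,2) g=2 f=10, (5,4) g=2 f=8, (6,4) g=1 f=8, (7,3) g=1 f=10]; closed=[(0,3), (1,3), (2,3), (3,3), (4,3), (5,3), (6,3)]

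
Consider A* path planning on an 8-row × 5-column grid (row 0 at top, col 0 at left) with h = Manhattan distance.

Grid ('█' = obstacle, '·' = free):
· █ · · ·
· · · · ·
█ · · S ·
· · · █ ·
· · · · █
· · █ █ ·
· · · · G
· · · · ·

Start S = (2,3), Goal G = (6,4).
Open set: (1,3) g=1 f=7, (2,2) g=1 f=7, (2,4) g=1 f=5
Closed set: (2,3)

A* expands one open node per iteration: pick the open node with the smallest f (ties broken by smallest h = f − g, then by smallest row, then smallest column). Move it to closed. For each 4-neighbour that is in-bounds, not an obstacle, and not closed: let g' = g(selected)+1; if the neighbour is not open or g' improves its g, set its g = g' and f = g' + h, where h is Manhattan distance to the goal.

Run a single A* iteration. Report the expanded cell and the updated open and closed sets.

step 1: expand (2,4) (f=5, h=4) → closed; open now [(1,3) g=1 f=7, (1,4) g=2 f=7, (2,2) g=1 f=7, (3,4) g=2 f=5]

expanded=(2,4); open=[(1,3) g=1 f=7, (1,4) g=2 f=7, (2,2) g=1 f=7, (3,4) g=2 f=5]; closed=[(2,3), (2,4)]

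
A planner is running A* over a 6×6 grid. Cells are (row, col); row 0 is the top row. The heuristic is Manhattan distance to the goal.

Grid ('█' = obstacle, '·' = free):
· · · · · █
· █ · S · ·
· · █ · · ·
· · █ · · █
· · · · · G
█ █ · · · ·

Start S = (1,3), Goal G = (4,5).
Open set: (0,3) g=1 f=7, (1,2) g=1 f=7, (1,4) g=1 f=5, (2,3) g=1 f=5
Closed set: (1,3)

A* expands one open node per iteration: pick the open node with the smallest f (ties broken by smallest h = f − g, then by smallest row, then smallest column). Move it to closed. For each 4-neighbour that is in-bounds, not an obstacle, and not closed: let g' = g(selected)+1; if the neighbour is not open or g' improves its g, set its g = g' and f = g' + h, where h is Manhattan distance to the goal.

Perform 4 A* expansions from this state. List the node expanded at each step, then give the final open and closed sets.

step 1: expand (1,4) (f=5, h=4) → closed; open now [(0,3) g=1 f=7, (0,4) g=2 f=7, (1,2) g=1 f=7, (1,5) g=2 f=5, (2,3) g=1 f=5, (2,4) g=2 f=5]
step 2: expand (1,5) (f=5, h=3) → closed; open now [(0,3) g=1 f=7, (0,4) g=2 f=7, (1,2) g=1 f=7, (2,3) g=1 f=5, (2,4) g=2 f=5, (2,5) g=3 f=5]
step 3: expand (2,5) (f=5, h=2) → closed; open now [(0,3) g=1 f=7, (0,4) g=2 f=7, (1,2) g=1 f=7, (2,3) g=1 f=5, (2,4) g=2 f=5]
step 4: expand (2,4) (f=5, h=3) → closed; open now [(0,3) g=1 f=7, (0,4) g=2 f=7, (1,2) g=1 f=7, (2,3) g=1 f=5, (3,4) g=3 f=5]

order=[(1,4) → (1,5) → (2,5) → (2,4)]; open=[(0,3) g=1 f=7, (0,4) g=2 f=7, (1,2) g=1 f=7, (2,3) g=1 f=5, (3,4) g=3 f=5]; closed=[(1,3), (1,4), (1,5), (2,4), (2,5)]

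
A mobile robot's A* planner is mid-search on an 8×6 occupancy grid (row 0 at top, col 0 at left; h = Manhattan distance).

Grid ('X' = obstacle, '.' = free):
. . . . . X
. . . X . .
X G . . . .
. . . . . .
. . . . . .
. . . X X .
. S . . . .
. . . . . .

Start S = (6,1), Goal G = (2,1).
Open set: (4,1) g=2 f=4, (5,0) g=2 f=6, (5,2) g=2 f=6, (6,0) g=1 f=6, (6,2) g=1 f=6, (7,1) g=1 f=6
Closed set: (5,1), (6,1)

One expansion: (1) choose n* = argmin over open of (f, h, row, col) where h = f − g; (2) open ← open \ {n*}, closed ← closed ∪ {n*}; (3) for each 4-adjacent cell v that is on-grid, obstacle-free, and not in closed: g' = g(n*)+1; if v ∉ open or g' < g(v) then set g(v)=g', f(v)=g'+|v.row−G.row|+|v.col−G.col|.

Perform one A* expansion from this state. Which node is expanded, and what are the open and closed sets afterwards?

expanded=(4,1); open=[(3,1) g=3 f=4, (4,0) g=3 f=6, (4,2) g=3 f=6, (5,0) g=2 f=6, (5,2) g=2 f=6, (6,0) g=1 f=6, (6,2) g=1 f=6, (7,1) g=1 f=6]; closed=[(4,1), (5,1), (6,1)]

step 1: expand (4,1) (f=4, h=2) → closed; open now [(3,1) g=3 f=4, (4,0) g=3 f=6, (4,2) g=3 f=6, (5,0) g=2 f=6, (5,2) g=2 f=6, (6,0) g=1 f=6, (6,2) g=1 f=6, (7,1) g=1 f=6]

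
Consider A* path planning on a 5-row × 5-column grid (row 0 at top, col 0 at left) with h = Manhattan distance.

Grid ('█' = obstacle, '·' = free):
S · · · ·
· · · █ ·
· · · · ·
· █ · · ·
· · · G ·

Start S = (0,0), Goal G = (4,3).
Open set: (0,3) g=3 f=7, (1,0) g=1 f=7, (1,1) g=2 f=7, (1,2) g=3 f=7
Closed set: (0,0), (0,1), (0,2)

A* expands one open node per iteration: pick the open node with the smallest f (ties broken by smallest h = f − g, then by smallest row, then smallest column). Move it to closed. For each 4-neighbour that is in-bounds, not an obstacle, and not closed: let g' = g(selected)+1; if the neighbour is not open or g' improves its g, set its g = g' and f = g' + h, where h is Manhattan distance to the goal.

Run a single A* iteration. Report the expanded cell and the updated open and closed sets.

step 1: expand (0,3) (f=7, h=4) → closed; open now [(0,4) g=4 f=9, (1,0) g=1 f=7, (1,1) g=2 f=7, (1,2) g=3 f=7]

expanded=(0,3); open=[(0,4) g=4 f=9, (1,0) g=1 f=7, (1,1) g=2 f=7, (1,2) g=3 f=7]; closed=[(0,0), (0,1), (0,2), (0,3)]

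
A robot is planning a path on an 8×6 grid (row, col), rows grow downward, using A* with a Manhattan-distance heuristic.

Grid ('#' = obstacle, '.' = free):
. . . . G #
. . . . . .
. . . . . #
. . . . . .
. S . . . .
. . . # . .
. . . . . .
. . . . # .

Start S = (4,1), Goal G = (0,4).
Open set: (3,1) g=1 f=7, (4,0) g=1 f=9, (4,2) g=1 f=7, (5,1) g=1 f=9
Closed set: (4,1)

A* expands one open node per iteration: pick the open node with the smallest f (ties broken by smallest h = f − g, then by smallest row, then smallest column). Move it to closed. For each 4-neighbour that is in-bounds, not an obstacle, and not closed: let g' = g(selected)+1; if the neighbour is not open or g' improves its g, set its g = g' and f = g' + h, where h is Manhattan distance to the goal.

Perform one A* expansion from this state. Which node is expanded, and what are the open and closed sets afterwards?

expanded=(3,1); open=[(2,1) g=2 f=7, (3,0) g=2 f=9, (3,2) g=2 f=7, (4,0) g=1 f=9, (4,2) g=1 f=7, (5,1) g=1 f=9]; closed=[(3,1), (4,1)]

step 1: expand (3,1) (f=7, h=6) → closed; open now [(2,1) g=2 f=7, (3,0) g=2 f=9, (3,2) g=2 f=7, (4,0) g=1 f=9, (4,2) g=1 f=7, (5,1) g=1 f=9]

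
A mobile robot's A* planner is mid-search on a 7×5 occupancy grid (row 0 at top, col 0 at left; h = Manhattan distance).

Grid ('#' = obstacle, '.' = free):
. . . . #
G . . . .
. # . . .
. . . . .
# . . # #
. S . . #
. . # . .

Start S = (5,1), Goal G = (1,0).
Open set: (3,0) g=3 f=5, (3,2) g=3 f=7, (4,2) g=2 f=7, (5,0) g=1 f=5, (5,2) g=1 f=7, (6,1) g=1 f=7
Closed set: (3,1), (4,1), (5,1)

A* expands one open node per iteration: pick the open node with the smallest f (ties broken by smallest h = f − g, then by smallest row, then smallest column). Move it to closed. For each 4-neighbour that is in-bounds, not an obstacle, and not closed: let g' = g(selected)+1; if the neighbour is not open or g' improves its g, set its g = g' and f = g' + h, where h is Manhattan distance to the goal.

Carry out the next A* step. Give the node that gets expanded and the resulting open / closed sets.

expanded=(3,0); open=[(2,0) g=4 f=5, (3,2) g=3 f=7, (4,2) g=2 f=7, (5,0) g=1 f=5, (5,2) g=1 f=7, (6,1) g=1 f=7]; closed=[(3,0), (3,1), (4,1), (5,1)]

step 1: expand (3,0) (f=5, h=2) → closed; open now [(2,0) g=4 f=5, (3,2) g=3 f=7, (4,2) g=2 f=7, (5,0) g=1 f=5, (5,2) g=1 f=7, (6,1) g=1 f=7]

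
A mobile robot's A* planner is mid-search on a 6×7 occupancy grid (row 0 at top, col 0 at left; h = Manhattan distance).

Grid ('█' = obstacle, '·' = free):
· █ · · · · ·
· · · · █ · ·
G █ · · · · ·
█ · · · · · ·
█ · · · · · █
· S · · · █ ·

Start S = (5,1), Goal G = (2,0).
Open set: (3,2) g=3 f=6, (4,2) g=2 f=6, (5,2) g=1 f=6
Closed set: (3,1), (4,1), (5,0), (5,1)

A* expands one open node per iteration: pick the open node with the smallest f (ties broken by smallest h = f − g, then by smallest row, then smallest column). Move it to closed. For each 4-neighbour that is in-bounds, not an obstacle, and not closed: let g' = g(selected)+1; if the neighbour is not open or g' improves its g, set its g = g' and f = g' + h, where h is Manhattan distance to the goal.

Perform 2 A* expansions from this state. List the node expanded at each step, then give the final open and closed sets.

step 1: expand (3,2) (f=6, h=3) → closed; open now [(2,2) g=4 f=6, (3,3) g=4 f=8, (4,2) g=2 f=6, (5,2) g=1 f=6]
step 2: expand (2,2) (f=6, h=2) → closed; open now [(1,2) g=5 f=8, (2,3) g=5 f=8, (3,3) g=4 f=8, (4,2) g=2 f=6, (5,2) g=1 f=6]

order=[(3,2) → (2,2)]; open=[(1,2) g=5 f=8, (2,3) g=5 f=8, (3,3) g=4 f=8, (4,2) g=2 f=6, (5,2) g=1 f=6]; closed=[(2,2), (3,1), (3,2), (4,1), (5,0), (5,1)]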